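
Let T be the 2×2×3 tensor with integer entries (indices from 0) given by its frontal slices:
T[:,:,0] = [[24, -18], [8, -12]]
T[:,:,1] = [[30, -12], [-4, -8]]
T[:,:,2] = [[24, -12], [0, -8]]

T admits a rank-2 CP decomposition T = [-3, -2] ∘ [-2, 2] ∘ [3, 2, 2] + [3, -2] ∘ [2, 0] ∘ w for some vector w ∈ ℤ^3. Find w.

Subtract the known terms from T to get the rank-1 residual R = [3, -2] ∘ [2, 0] ∘ w, so R[i,j,k] = a[i]·b[j]·w[k]. Pick indices with nonzero a[0]·b[0] = (3)·(2) = 6. Only the fibre through (0,0,·) is needed: R[0,0,:] = T[0,0,:] − Σₗ aₗ[0]bₗ[0]cₗ = [24, 30, 24] − (-3)·(-2)·[3, 2, 2] = [6, 18, 12]. Then w[k] = R[0,0,k] / 6 for each k, giving w = [6, 18, 12] / 6 = [1, 3, 2].

w = [1, 3, 2]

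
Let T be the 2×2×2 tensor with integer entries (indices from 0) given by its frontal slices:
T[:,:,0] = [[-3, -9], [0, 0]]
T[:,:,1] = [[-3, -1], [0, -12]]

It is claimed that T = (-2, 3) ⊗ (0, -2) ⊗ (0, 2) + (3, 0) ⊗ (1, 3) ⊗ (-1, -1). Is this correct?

Yes

Reconstruct entrywise from the claimed factors. For example, T[1,0,0] = 0 and Σₗ aₗ[1]bₗ[0]cₗ[0] = (3)·(0)·(0) + (0)·(1)·(-1) = 0; checking all 8 entries, every one matches. The claim holds.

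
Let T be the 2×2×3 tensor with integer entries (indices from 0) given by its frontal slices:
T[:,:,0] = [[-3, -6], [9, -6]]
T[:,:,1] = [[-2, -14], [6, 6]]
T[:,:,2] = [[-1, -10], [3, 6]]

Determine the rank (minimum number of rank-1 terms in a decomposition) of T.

Lower bound: the mode-1 unfolding of T (rows indexed by i, columns by (j,k) = (0,0), (0,1), (0,2), (1,0), (1,1), (1,2)) is [[-3, -2, -1, -6, -14, -10], [9, 6, 3, -6, 6, 6]].
There the 2×2 minor on rows i ∈ {0, 1}, columns (j,k) ∈ {(0,0), (1,0)} is det [[-3, -6], [9, -6]] = 72 ≠ 0, so this unfolding has rank ≥ 2; CP rank is at least every unfolding rank, so rank(T) ≥ 2. (Unfolding ranks only ever bound the CP rank from below — rank(T) can be strictly larger than all of them — so the matching upper bound has to come from an explicit 2-term decomposition.)
Upper bound — finding two terms. Write S_k = T[:,:,k] for the frontal slices: S₀ = [[-3, -6], [9, -6]], S₁ = [[-2, -14], [6, 6]], S₂ = [[-1, -10], [3, 6]].
If T = a₁ ∘ b₁ ∘ c₁ + a₂ ∘ b₂ ∘ c₂ then each S_k = c₁[k]·a₁b₁ᵀ + c₂[k]·a₂b₂ᵀ. S₀ and S₁ are linearly independent, so a₁b₁ᵀ and a₂b₂ᵀ must span the same plane of matrices: they are the rank-1 matrices of the form x·S₀ + y·S₁.
det(x·S₀ + y·S₁) is 72·x² + 156·xy + 72·y² = 12·(2·x + 3·y)(3·x + 2·y), vanishing at (x:y) = (3:-2) and (2:-3).
M₁ = 3·S₀ − 2·S₁ = [[-5, 10], [15, -30]] = (-5)·[1, -3][1, -2]ᵀ and M₂ = 2·S₀ − 3·S₁ = [[0, 30], [0, -30]] = 30·[1, -1][0, 1]ᵀ, so take a₁ = [1, -3], b₁ = [1, -2], a₂ = [1, -1], b₂ = [0, 1].
Each slice is an integer combination of E₁ = a₁b₁ᵀ and E₂ = a₂b₂ᵀ: S₀ = −3·E₁ − 12·E₂, S₁ = −2·E₁ − 18·E₂, S₂ = −E₁ − 12·E₂; reading off coefficients, c₁ = [-3, -2, -1] and c₂ = [-12, -18, -12].
Hence T = [1, -3] ∘ [1, -2] ∘ [-3, -2, -1] + [1, -1] ∘ [0, 1] ∘ [-12, -18, -12], so rank(T) ≤ 2.
These bounds meet, so rank(T) = 2.
Check entry T[0,0,1] = -2: (1)·(1)·(-2) + (1)·(0)·(-18) = -2.

2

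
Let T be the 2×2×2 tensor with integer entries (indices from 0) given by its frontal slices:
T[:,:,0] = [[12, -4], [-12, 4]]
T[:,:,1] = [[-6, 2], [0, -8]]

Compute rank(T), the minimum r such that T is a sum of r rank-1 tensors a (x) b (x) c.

Lower bound: the mode-2 unfolding of T (rows indexed by j, columns by (i,k) = (0,0), (0,1), (1,0), (1,1)) is [[12, -6, -12, 0], [-4, 2, 4, -8]].
There the 2×2 minor on rows j ∈ {0, 1}, columns (i,k) ∈ {(0,0), (1,1)} is det [[12, 0], [-4, -8]] = -96 ≠ 0, so this unfolding has rank ≥ 2; CP rank is at least every unfolding rank, so rank(T) ≥ 2. (Flattening ranks never certify an upper bound on CP rank; for that we must actually write T with 2 rank-1 terms.)
Upper bound — finding two terms. Write S_k = T[:,:,k] for the frontal slices: S₀ = [[12, -4], [-12, 4]], S₁ = [[-6, 2], [0, -8]].
If T = a₁ (x) b₁ (x) c₁ + a₂ (x) b₂ (x) c₂ then each S_k = c₁[k]·a₁b₁ᵀ + c₂[k]·a₂b₂ᵀ. S₀ and S₁ are linearly independent, so a₁b₁ᵀ and a₂b₂ᵀ must span the same plane of matrices: they are the rank-1 matrices of the form x·S₀ + y·S₁.
det(x·S₀ + y·S₁) is −96·xy + 48·y² = (-48)·(2·x − y)(y), vanishing at (x:y) = (1:2) and (1:0).
M₁ = S₀ + 2·S₁ = [[0, 0], [-12, -12]] = (-12)·[0, 1][1, 1]ᵀ and M₂ = S₀ = [[12, -4], [-12, 4]] = 4·[1, -1][3, -1]ᵀ, so take a₁ = [0, 1], b₁ = [1, 1], a₂ = [1, -1], b₂ = [3, -1].
Each slice is an integer combination of E₁ = a₁b₁ᵀ and E₂ = a₂b₂ᵀ: S₀ = 4·E₂, S₁ = −6·E₁ − 2·E₂; reading off coefficients, c₁ = [0, -6] and c₂ = [4, -2].
Hence T = [0, 1] (x) [1, 1] (x) [0, -6] + [1, -1] (x) [3, -1] (x) [4, -2], so rank(T) ≤ 2.
These bounds meet, so rank(T) = 2.
Check entry T[1,1,1] = -8: (1)·(1)·(-6) + (-1)·(-1)·(-2) = -8.

2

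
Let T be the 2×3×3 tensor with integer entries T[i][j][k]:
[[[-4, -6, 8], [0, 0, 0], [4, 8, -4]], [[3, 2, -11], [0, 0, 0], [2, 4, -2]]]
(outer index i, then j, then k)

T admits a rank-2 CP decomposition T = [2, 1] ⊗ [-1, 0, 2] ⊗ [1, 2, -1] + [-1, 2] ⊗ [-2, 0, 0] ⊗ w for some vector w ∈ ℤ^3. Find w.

Subtract the known terms from T to get the rank-1 residual R = [-1, 2] ⊗ [-2, 0, 0] ⊗ w, so R[i,j,k] = a[i]·b[j]·w[k]. Pick indices with nonzero a[0]·b[0] = (-1)·(-2) = 2. Only the fibre through (0,0,·) is needed: R[0,0,:] = T[0,0,:] − Σₗ aₗ[0]bₗ[0]cₗ = [-4, -6, 8] − (2)·(-1)·[1, 2, -1] = [-2, -2, 6]. Then w[k] = R[0,0,k] / 2 for each k, giving w = [-2, -2, 6] / 2 = [-1, -1, 3].

w = [-1, -1, 3]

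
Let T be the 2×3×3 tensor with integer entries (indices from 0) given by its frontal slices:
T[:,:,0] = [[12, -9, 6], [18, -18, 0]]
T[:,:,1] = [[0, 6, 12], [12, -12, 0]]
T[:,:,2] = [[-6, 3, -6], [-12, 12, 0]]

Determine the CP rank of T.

2

Lower bound: the mode-3 unfolding of T (rows indexed by k, columns by (i,j) = (0,0), (0,1), (0,2), (1,0), (1,1), (1,2)) is [[12, -9, 6, 18, -18, 0], [0, 6, 12, 12, -12, 0], [-6, 3, -6, -12, 12, 0]].
There the 2×2 minor on rows k ∈ {0, 1}, columns (i,j) ∈ {(0,0), (0,1)} is det [[12, -9], [0, 6]] = 72 ≠ 0, so this unfolding has rank ≥ 2; CP rank is at least every unfolding rank, so rank(T) ≥ 2. (Flattening ranks never certify an upper bound on CP rank; for that we must actually write T with 2 rank-1 terms.)
Upper bound — finding two terms. Write S_k = T[:,:,k] for the frontal slices: S₀ = [[12, -9, 6], [18, -18, 0]], S₁ = [[0, 6, 12], [12, -12, 0]], S₂ = [[-6, 3, -6], [-12, 12, 0]].
If T = a₁ ⊗ b₁ ⊗ c₁ + a₂ ⊗ b₂ ⊗ c₂ then each S_k = c₁[k]·a₁b₁ᵀ + c₂[k]·a₂b₂ᵀ. S₀ and S₁ are linearly independent, so a₁b₁ᵀ and a₂b₂ᵀ must span the same plane of matrices: they are the rank-1 matrices of the form x·S₀ + y·S₁.
The 2×2 minor of x·S₀ + y·S₁ on rows {0,1}, columns {0,1} is −54·x² − 144·xy − 72·y² = (-18)·(x + 2·y)(3·x + 2·y), vanishing at (x:y) = (2:-1) and (2:-3).
M₁ = 2·S₀ − S₁ = [[24, -24, 0], [24, -24, 0]] = 24·(1, 1)(1, -1, 0)ᵀ and M₂ = 2·S₀ − 3·S₁ = [[24, -36, -24], [0, 0, 0]] = 12·(1, 0)(2, -3, -2)ᵀ, so take a₁ = (1, 1), b₁ = (1, -1, 0), a₂ = (1, 0), b₂ = (2, -3, -2).
Each slice is an integer combination of E₁ = a₁b₁ᵀ and E₂ = a₂b₂ᵀ: S₀ = 18·E₁ − 3·E₂, S₁ = 12·E₁ − 6·E₂, S₂ = −12·E₁ + 3·E₂; reading off coefficients, c₁ = (18, 12, -12) and c₂ = (-3, -6, 3).
Hence T = (1, 1) ⊗ (1, -1, 0) ⊗ (18, 12, -12) + (1, 0) ⊗ (2, -3, -2) ⊗ (-3, -6, 3), so rank(T) ≤ 2.
These bounds meet, so rank(T) = 2.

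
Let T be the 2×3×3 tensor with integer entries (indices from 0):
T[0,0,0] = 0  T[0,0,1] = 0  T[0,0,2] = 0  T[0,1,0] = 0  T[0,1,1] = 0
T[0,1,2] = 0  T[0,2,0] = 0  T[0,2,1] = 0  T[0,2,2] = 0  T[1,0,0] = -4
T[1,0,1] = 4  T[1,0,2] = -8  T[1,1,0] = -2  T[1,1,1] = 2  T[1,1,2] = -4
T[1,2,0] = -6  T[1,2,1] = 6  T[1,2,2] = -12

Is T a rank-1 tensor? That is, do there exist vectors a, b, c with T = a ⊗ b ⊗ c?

Yes

If T = a ⊗ b ⊗ c then every fibre of T is a multiple of the corresponding factor, so read the factors off the fibres through the nonzero entry T[1,0,0] = -4.
The mode-1 fibre T[:,0,0] = [0, -4] gives a = (0, 1) (primitive direction); the mode-2 fibre T[1,:,0] = [-4, -2, -6] gives b = (2, 1, 3); then c[k] = T[1,0,k] / (a[1]·b[0]) = [-4, 4, -8] / 2 = (-2, 2, -4).
Expanding (0, 1) ⊗ (2, 1, 3) ⊗ (-2, 2, -4) reproduces all 18 entries of T, so T = (0, 1) ⊗ (2, 1, 3) ⊗ (-2, 2, -4) and rank(T) ≤ 1.
Equivalently every frontal slice T[:,:,k] is c[k] times the rank-1 matrix (0, 1) ⊗ (2, 1, 3). So T has rank 1 (it is nonzero).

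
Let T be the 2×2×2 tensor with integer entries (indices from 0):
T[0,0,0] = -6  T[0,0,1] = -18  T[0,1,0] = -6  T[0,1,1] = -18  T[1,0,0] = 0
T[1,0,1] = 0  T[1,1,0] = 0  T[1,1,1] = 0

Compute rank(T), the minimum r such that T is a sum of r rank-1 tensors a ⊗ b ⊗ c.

1

Lower bound: T ≠ 0 (e.g. T[0,0,0] = -6), so rank(T) ≥ 1.
Upper bound: if T = a ⊗ b ⊗ c then every fibre of T is a multiple of the corresponding factor, so read the factors off the fibres through the nonzero entry T[0,0,0] = -6.
The mode-1 fibre T[:,0,0] = [-6, 0] gives a = [1, 0] (primitive direction); the mode-2 fibre T[0,:,0] = [-6, -6] gives b = [1, 1]; then c[k] = T[0,0,k] / (a[0]·b[0]) = [-6, -18] / 1 = [-6, -18].
Expanding [1, 0] ⊗ [1, 1] ⊗ [-6, -18] reproduces all 8 entries of T, so T = [1, 0] ⊗ [1, 1] ⊗ [-6, -18] and rank(T) ≤ 1.
These bounds meet, so rank(T) = 1.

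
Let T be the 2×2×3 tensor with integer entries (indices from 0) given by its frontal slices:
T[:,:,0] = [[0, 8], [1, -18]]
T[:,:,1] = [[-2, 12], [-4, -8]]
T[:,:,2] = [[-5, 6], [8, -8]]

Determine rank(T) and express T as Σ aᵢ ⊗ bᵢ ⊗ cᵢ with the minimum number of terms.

rank(T) = 3

Lower bound: in the mode-3 unfolding of T (rows indexed by k, columns by (i,j)) the 3×3 minor on rows k ∈ {0, 1, 2}, columns (i,j) ∈ {(0,0), (0,1), (1,0)} is det [[0, 8, 1], [-2, 12, -4], [-5, 6, 8]] = 336 ≠ 0, so that unfolding has rank ≥ 3 and hence rank(T) ≥ 3 (CP rank is at least every unfolding rank, though it can be larger).
Upper bound: T is a sum of 3 rank-1 terms, T = (0, 1) ⊗ (1, -2) ⊗ (4, -2, 4) + (1, -2) ⊗ (1, 2) ⊗ (2, 2, -1) + (2, -1) ⊗ (1, -2) ⊗ (-1, -2, -2) (one valid choice — decompositions are not unique — normalised so each a, b is primitive with positive first nonzero entry; check it by expanding all entries), so rank(T) ≤ 3.
These bounds meet, so rank(T) = 3.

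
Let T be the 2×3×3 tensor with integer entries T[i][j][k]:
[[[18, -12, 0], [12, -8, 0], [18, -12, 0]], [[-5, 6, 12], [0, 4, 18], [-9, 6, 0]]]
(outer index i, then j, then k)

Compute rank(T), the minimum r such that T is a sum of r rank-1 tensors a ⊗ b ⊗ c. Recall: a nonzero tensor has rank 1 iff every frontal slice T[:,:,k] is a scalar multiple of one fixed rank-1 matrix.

2

Lower bound: the mode-1 unfolding of T (rows indexed by i, columns by (j,k) = (0,0), (0,1), (0,2), (1,0), (1,1), (1,2), (2,0), (2,1), (2,2)) is [[18, -12, 0, 12, -8, 0, 18, -12, 0], [-5, 6, 12, 0, 4, 18, -9, 6, 0]].
There the 2×2 minor on rows i ∈ {0, 1}, columns (j,k) ∈ {(0,0), (0,1)} is det [[18, -12], [-5, 6]] = 48 ≠ 0, so this unfolding has rank ≥ 2; CP rank is at least every unfolding rank, so rank(T) ≥ 2. (Flattening ranks never certify an upper bound on CP rank; for that we must actually write T with 2 rank-1 terms.)
Upper bound — finding two terms. Write S_k = T[:,:,k] for the frontal slices: S₀ = [[18, 12, 18], [-5, 0, -9]], S₁ = [[-12, -8, -12], [6, 4, 6]], S₂ = [[0, 0, 0], [12, 18, 0]].
If T = a₁ ⊗ b₁ ⊗ c₁ + a₂ ⊗ b₂ ⊗ c₂ then each S_k = c₁[k]·a₁b₁ᵀ + c₂[k]·a₂b₂ᵀ. S₀ and S₁ are linearly independent, so a₁b₁ᵀ and a₂b₂ᵀ must span the same plane of matrices: they are the rank-1 matrices of the form x·S₀ + y·S₁.
The 2×2 minor of x·S₀ + y·S₁ on rows {0,1}, columns {0,1} is 60·x² − 40·xy = 20·(3·x − 2·y)(x), vanishing at (x:y) = (2:3) and (0:1).
M₁ = 2·S₀ + 3·S₁ = [[0, 0, 0], [8, 12, 0]] = 4·[0, 1][2, 3, 0]ᵀ and M₂ = S₁ = [[-12, -8, -12], [6, 4, 6]] = (-2)·[2, -1][3, 2, 3]ᵀ, so take a₁ = [0, 1], b₁ = [2, 3, 0], a₂ = [2, -1], b₂ = [3, 2, 3].
Each slice is an integer combination of E₁ = a₁b₁ᵀ and E₂ = a₂b₂ᵀ: S₀ = 2·E₁ + 3·E₂, S₁ = −2·E₂, S₂ = 6·E₁; reading off coefficients, c₁ = [2, 0, 6] and c₂ = [3, -2, 0].
Hence T = [0, 1] ⊗ [2, 3, 0] ⊗ [2, 0, 6] + [2, -1] ⊗ [3, 2, 3] ⊗ [3, -2, 0], so rank(T) ≤ 2.
These bounds meet, so rank(T) = 2.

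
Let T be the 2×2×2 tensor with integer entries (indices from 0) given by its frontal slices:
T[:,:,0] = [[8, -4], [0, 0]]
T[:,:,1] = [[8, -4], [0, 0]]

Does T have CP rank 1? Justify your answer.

The mode-1 fibre T[:,0,0] = [8, 0] gives a = (1, 0) (primitive direction); the mode-2 fibre T[0,:,0] = [8, -4] gives b = (2, -1); then c[k] = T[0,0,k] / (a[0]·b[0]) = [8, 8] / 2 = (4, 4).
Expanding (1, 0) (x) (2, -1) (x) (4, 4) reproduces all 8 entries of T, so T = (1, 0) (x) (2, -1) (x) (4, 4) and rank(T) ≤ 1.
Equivalently every frontal slice T[:,:,k] is c[k] times the rank-1 matrix (1, 0) (x) (2, -1). So T has rank 1 (it is nonzero).

Yes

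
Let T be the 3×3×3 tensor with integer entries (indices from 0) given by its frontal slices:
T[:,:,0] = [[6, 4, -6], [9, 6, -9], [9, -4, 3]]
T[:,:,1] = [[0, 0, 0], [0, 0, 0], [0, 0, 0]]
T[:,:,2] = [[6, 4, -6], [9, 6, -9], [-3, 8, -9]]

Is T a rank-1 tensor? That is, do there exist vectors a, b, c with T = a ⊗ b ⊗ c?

The mode-3 unfolding of T (rows indexed by k, columns by (i,j) = (0,0), (0,1), (0,2), (1,0), (1,1), (1,2), (2,0), (2,1), (2,2)) is [[6, 4, -6, 9, 6, -9, 9, -4, 3], [0, 0, 0, 0, 0, 0, 0, 0, 0], [6, 4, -6, 9, 6, -9, -3, 8, -9]].
There the 2×2 minor on rows k ∈ {0, 2}, columns (i,j) ∈ {(0,0), (2,0)} is det [[6, 9], [6, -3]] = -72 ≠ 0, so this unfolding has rank ≥ 2; CP rank is at least every unfolding rank, so rank(T) ≥ 2.
In particular rank(T) ≥ 2 > 1, so T is not rank-1.

No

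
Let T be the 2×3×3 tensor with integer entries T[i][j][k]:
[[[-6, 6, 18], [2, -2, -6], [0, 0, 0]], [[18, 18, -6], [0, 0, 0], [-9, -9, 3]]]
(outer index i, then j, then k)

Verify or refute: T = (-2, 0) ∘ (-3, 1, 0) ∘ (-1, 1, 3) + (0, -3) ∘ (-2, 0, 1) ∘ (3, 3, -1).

Yes

Reconstruct entrywise from the claimed factors. For example, T[1,0,2] = -6 and Σₗ aₗ[1]bₗ[0]cₗ[2] = (0)·(-3)·(3) + (-3)·(-2)·(-1) = -6; checking all 18 entries, every one matches. The claim holds.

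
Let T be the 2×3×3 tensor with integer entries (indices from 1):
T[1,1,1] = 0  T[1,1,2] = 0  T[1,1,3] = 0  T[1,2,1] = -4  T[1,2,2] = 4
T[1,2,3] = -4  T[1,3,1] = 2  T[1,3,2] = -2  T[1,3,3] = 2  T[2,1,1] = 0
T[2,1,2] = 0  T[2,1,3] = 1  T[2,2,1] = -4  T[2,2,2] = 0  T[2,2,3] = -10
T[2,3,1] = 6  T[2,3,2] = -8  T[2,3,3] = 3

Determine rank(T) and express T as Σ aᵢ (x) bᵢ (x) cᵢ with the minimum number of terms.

rank(T) = 3

Lower bound: the mode-2 unfolding of T (rows indexed by j, columns by (i,k) = (1,1), (1,2), (1,3), (2,1), (2,2), (2,3)) is [[0, 0, 0, 0, 0, 1], [-4, 4, -4, -4, 0, -10], [2, -2, 2, 6, -8, 3]].
There the 3×3 minor on rows j ∈ {1, 2, 3}, columns (i,k) ∈ {(1,1), (2,1), (2,3)} is det [[0, 0, 1], [-4, -4, -10], [2, 6, 3]] = -16 ≠ 0, so this unfolding has rank ≥ 3; CP rank is at least every unfolding rank, so rank(T) ≥ 3. (This is only a lower bound: in general the CP rank may exceed every unfolding rank, so we still need to exhibit 3 rank-1 terms summing to T.)
Upper bound: T is a sum of 3 rank-1 terms, T = [0, 1] (x) [0, 2, 1] (x) [2, -4, 0] + [0, 1] (x) [1, -2, -1] (x) [0, 0, 1] + [1, 2] (x) [0, 2, -1] (x) [-2, 2, -2] (written with every a and b primitive with positive leading entry and the scale carried by c; CP decompositions are not unique, and this one is verified by expanding entrywise), so rank(T) ≤ 3.
These bounds meet, so rank(T) = 3.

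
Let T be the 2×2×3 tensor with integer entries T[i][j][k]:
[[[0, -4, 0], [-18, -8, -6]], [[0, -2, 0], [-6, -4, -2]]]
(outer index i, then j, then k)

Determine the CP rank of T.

2

Lower bound: the mode-3 unfolding of T (rows indexed by k, columns by (i,j) = (0,0), (0,1), (1,0), (1,1)) is [[0, -18, 0, -6], [-4, -8, -2, -4], [0, -6, 0, -2]].
There the 2×2 minor on rows k ∈ {0, 1}, columns (i,j) ∈ {(0,0), (0,1)} is det [[0, -18], [-4, -8]] = -72 ≠ 0, so this unfolding has rank ≥ 2; CP rank is at least every unfolding rank, so rank(T) ≥ 2. (Flattening ranks never certify an upper bound on CP rank; for that we must actually write T with 2 rank-1 terms.)
Upper bound — finding two terms. Write S_k = T[:,:,k] for the frontal slices: S₀ = [[0, -18], [0, -6]], S₁ = [[-4, -8], [-2, -4]], S₂ = [[0, -6], [0, -2]].
If T = a₁ ⊗ b₁ ⊗ c₁ + a₂ ⊗ b₂ ⊗ c₂ then each S_k = c₁[k]·a₁b₁ᵀ + c₂[k]·a₂b₂ᵀ. S₀ and S₁ are linearly independent, so a₁b₁ᵀ and a₂b₂ᵀ must span the same plane of matrices: they are the rank-1 matrices of the form x·S₀ + y·S₁.
det(x·S₀ + y·S₁) is −12·xy = (-12)·(y)(x), vanishing at (x:y) = (1:0) and (0:1).
M₁ = S₀ = [[0, -18], [0, -6]] = (-6)·(3, 1)(0, 1)ᵀ and M₂ = S₁ = [[-4, -8], [-2, -4]] = (-2)·(2, 1)(1, 2)ᵀ, so take a₁ = (3, 1), b₁ = (0, 1), a₂ = (2, 1), b₂ = (1, 2).
Each slice is an integer combination of E₁ = a₁b₁ᵀ and E₂ = a₂b₂ᵀ: S₀ = −6·E₁, S₁ = −2·E₂, S₂ = −2·E₁; reading off coefficients, c₁ = (-6, 0, -2) and c₂ = (0, -2, 0).
Hence T = (3, 1) ⊗ (0, 1) ⊗ (-6, 0, -2) + (2, 1) ⊗ (1, 2) ⊗ (0, -2, 0), so rank(T) ≤ 2.
These bounds meet, so rank(T) = 2.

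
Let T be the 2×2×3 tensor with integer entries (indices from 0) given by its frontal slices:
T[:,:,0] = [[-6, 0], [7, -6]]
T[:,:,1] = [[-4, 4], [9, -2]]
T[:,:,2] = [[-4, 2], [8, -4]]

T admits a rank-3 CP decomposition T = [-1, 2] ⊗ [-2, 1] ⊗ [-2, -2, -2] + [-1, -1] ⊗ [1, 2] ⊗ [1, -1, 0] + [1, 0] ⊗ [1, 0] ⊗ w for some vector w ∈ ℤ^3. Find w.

w = [-1, -1, 0]

Subtract the known terms from T to get the rank-1 residual R = [1, 0] ⊗ [1, 0] ⊗ w, so R[i,j,k] = a[i]·b[j]·w[k]. Pick indices with nonzero a[0]·b[0] = (1)·(1) = 1. Only the fibre through (0,0,·) is needed: R[0,0,:] = T[0,0,:] − Σₗ aₗ[0]bₗ[0]cₗ = [-6, -4, -4] − (-1)·(-2)·[-2, -2, -2] − (-1)·(1)·[1, -1, 0] = [-1, -1, 0]. Then w[k] = R[0,0,k] / 1 for each k, giving w = [-1, -1, 0] / 1 = [-1, -1, 0].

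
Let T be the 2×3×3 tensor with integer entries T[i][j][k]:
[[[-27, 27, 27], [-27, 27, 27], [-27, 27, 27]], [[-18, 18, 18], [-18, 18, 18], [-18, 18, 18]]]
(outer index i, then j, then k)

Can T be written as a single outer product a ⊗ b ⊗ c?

If T = a ⊗ b ⊗ c then every fibre of T is a multiple of the corresponding factor, so read the factors off the fibres through the nonzero entry T[0,0,0] = -27.
The mode-1 fibre T[:,0,0] = [-27, -18] gives a = [3, 2] (primitive direction); the mode-2 fibre T[0,:,0] = [-27, -27, -27] gives b = [1, 1, 1]; then c[k] = T[0,0,k] / (a[0]·b[0]) = [-27, 27, 27] / 3 = [-9, 9, 9].
Expanding [3, 2] ⊗ [1, 1, 1] ⊗ [-9, 9, 9] reproduces all 18 entries of T, so T = [3, 2] ⊗ [1, 1, 1] ⊗ [-9, 9, 9] and rank(T) ≤ 1.
Equivalently every frontal slice T[:,:,k] is c[k] times the rank-1 matrix [3, 2] ⊗ [1, 1, 1]. So T has rank 1 (it is nonzero).

Yes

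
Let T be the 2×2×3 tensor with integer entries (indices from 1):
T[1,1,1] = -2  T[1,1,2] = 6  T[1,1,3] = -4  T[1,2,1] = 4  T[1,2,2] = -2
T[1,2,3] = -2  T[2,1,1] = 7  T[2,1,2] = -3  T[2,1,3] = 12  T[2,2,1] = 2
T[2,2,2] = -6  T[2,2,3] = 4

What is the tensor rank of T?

Lower bound: the mode-3 unfolding of T (rows indexed by k, columns by (i,j) = (1,1), (1,2), (2,1), (2,2)) is [[-2, 4, 7, 2], [6, -2, -3, -6], [-4, -2, 12, 4]].
There the 3×3 minor on rows k ∈ {1, 2, 3}, columns (i,j) ∈ {(1,1), (1,2), (2,1)} is det [[-2, 4, 7], [6, -2, -3], [-4, -2, 12]] = -320 ≠ 0, so this unfolding has rank ≥ 3; CP rank is at least every unfolding rank, so rank(T) ≥ 3. (Flattening ranks never certify an upper bound on CP rank; for that we must actually write T with 3 rank-1 terms.)
Upper bound: T is a sum of 3 rank-1 terms, T = (0, 1) ⊗ (1, 0) ⊗ (8, 4, 4) + (1, -2) ⊗ (2, 1) ⊗ (0, 2, -2) + (2, 1) ⊗ (1, -2) ⊗ (-1, 1, 0) (written with every a and b primitive with positive leading entry and the scale carried by c; CP decompositions are not unique, and this one is verified by expanding entrywise), so rank(T) ≤ 3.
These bounds meet, so rank(T) = 3.

3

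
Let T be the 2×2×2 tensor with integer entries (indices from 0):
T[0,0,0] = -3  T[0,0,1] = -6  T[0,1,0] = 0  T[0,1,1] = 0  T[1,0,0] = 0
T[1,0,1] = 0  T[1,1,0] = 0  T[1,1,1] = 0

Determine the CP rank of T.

1

Lower bound: T ≠ 0 (e.g. T[0,0,0] = -3), so rank(T) ≥ 1.
Upper bound: the mode-1 fibre T[:,0,0] = [-3, 0] gives a = (1, 0) (primitive direction); the mode-2 fibre T[0,:,0] = [-3, 0] gives b = (1, 0); then c[k] = T[0,0,k] / (a[0]·b[0]) = [-3, -6] / 1 = (-3, -6).
Expanding (1, 0) ⊗ (1, 0) ⊗ (-3, -6) reproduces all 8 entries of T, so T = (1, 0) ⊗ (1, 0) ⊗ (-3, -6) and rank(T) ≤ 1.
These bounds meet, so rank(T) = 1.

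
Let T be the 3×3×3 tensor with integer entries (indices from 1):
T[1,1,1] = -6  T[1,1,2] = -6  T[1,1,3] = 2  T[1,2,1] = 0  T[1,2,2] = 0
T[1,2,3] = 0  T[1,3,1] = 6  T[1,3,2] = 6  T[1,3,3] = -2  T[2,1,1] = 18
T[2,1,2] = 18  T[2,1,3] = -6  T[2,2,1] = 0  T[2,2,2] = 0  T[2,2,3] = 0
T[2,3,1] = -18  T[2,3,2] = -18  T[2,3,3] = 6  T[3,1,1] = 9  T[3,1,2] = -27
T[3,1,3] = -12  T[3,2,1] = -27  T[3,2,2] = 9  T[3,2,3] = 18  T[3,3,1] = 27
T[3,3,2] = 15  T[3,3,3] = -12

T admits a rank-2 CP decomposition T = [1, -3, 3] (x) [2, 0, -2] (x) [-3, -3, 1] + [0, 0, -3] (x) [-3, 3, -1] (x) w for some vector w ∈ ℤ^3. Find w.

Subtract the known terms from T to get the rank-1 residual R = [0, 0, -3] (x) [-3, 3, -1] (x) w, so R[i,j,k] = a[i]·b[j]·w[k]. Pick indices with nonzero a[3]·b[1] = (-3)·(-3) = 9. Only the fibre through (3,1,·) is needed: R[3,1,:] = T[3,1,:] − Σₗ aₗ[3]bₗ[1]cₗ = [9, -27, -12] − (3)·(2)·[-3, -3, 1] = [27, -9, -18]. Then w[k] = R[3,1,k] / 9 for each k, giving w = [27, -9, -18] / 9 = [3, -1, -2].

w = [3, -1, -2]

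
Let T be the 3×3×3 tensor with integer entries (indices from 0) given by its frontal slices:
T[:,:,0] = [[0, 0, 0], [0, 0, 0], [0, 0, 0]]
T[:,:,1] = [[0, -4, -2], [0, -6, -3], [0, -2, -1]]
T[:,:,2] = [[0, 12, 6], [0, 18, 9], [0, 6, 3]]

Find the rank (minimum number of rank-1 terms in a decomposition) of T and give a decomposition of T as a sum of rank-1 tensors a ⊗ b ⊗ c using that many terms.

rank(T) = 1

Lower bound: T ≠ 0 (e.g. T[0,1,1] = -4), so rank(T) ≥ 1.
Upper bound: if T = a ⊗ b ⊗ c then every fibre of T is a multiple of the corresponding factor, so read the factors off the fibres through the nonzero entry T[0,1,1] = -4.
The mode-1 fibre T[:,1,1] = [-4, -6, -2] gives a = [2, 3, 1] (primitive direction); the mode-2 fibre T[0,:,1] = [0, -4, -2] gives b = [0, 2, 1]; then c[k] = T[0,1,k] / (a[0]·b[1]) = [0, -4, 12] / 4 = [0, -1, 3].
Expanding [2, 3, 1] ⊗ [0, 2, 1] ⊗ [0, -1, 3] reproduces all 27 entries of T, so T = [2, 3, 1] ⊗ [0, 2, 1] ⊗ [0, -1, 3] and rank(T) ≤ 1.
These bounds meet, so rank(T) = 1.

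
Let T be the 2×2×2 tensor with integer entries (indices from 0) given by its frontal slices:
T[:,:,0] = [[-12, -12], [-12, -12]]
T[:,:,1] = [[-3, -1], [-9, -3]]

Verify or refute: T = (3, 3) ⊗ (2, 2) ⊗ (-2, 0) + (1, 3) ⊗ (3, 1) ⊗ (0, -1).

Yes

Reconstruct entrywise from the claimed factors. For example, T[0,0,0] = -12 and Σₗ aₗ[0]bₗ[0]cₗ[0] = (3)·(2)·(-2) + (1)·(3)·(0) = -12; checking all 8 entries, every one matches. The claim holds.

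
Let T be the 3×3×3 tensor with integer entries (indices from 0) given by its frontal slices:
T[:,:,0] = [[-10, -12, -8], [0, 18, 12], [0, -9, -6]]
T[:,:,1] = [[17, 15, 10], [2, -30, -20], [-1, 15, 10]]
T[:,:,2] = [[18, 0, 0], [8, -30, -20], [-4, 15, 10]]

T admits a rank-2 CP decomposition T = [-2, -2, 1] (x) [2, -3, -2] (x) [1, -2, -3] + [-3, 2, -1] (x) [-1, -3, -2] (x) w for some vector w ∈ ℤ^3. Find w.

Subtract the known terms from T to get the rank-1 residual R = [-3, 2, -1] (x) [-1, -3, -2] (x) w, so R[i,j,k] = a[i]·b[j]·w[k]. Pick indices with nonzero a[0]·b[0] = (-3)·(-1) = 3. Only the fibre through (0,0,·) is needed: R[0,0,:] = T[0,0,:] − Σₗ aₗ[0]bₗ[0]cₗ = [-10, 17, 18] − (-2)·(2)·[1, -2, -3] = [-6, 9, 6]. Then w[k] = R[0,0,k] / 3 for each k, giving w = [-6, 9, 6] / 3 = [-2, 3, 2].

w = [-2, 3, 2]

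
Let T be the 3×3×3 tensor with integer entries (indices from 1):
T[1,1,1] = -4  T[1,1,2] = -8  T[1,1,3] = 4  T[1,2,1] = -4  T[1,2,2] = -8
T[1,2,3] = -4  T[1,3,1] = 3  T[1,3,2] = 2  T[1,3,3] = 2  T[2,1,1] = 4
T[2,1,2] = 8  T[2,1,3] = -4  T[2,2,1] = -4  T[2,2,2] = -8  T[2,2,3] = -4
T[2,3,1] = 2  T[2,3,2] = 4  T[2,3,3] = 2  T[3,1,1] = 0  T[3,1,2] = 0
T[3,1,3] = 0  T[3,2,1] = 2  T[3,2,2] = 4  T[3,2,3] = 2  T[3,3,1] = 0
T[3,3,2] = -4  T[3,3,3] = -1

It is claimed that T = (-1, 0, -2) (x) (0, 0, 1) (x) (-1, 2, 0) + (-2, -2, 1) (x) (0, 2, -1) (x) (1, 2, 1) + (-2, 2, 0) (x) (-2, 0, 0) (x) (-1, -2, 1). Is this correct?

No

Reconstruct entry (3,3,1) from the claimed factors: Σₗ aₗ[3]bₗ[3]cₗ[1] = (-2)·(1)·(-1) + (1)·(-1)·(1) + (0)·(0)·(-1) = 1, but T[3,3,1] = 0. The claim is false.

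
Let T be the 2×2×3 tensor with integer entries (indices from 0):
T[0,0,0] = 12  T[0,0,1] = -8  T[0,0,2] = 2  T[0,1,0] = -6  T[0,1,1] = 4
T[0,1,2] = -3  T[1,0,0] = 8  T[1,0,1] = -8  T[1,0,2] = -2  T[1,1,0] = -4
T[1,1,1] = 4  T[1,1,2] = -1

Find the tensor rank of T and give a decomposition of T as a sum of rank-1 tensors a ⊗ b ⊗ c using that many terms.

Lower bound: the mode-3 unfolding of T (rows indexed by k, columns by (i,j) = (0,0), (0,1), (1,0), (1,1)) is [[12, -6, 8, -4], [-8, 4, -8, 4], [2, -3, -2, -1]].
There the 3×3 minor on rows k ∈ {0, 1, 2}, columns (i,j) ∈ {(0,0), (0,1), (1,0)} is det [[12, -6, 8], [-8, 4, -8], [2, -3, -2]] = -64 ≠ 0, so this unfolding has rank ≥ 3; CP rank is at least every unfolding rank, so rank(T) ≥ 3. (Unfolding ranks only ever bound the CP rank from below — rank(T) can be strictly larger than all of them — so the matching upper bound has to come from an explicit 3-term decomposition.)
Upper bound: T is a sum of 3 rank-1 terms, T = [1, 0] ⊗ [2, -1] ⊗ [2, 0, 2] + [1, 1] ⊗ [2, -1] ⊗ [4, -4, 0] + [1, 1] ⊗ [2, 1] ⊗ [0, 0, -1] (one valid choice — decompositions are not unique — normalised so each a, b is primitive with positive first nonzero entry; check it by expanding all entries), so rank(T) ≤ 3.
These bounds meet, so rank(T) = 3.
Check entry T[1,0,0] = 8: (0)·(2)·(2) + (1)·(2)·(4) + (1)·(2)·(0) = 8.

rank(T) = 3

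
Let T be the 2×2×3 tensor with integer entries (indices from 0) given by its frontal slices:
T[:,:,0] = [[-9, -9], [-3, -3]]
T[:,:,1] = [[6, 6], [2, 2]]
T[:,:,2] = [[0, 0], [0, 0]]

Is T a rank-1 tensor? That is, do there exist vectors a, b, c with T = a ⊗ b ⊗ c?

If T = a ⊗ b ⊗ c then every fibre of T is a multiple of the corresponding factor, so read the factors off the fibres through the nonzero entry T[0,0,0] = -9.
The mode-1 fibre T[:,0,0] = [-9, -3] gives a = [3, 1] (primitive direction); the mode-2 fibre T[0,:,0] = [-9, -9] gives b = [1, 1]; then c[k] = T[0,0,k] / (a[0]·b[0]) = [-9, 6, 0] / 3 = [-3, 2, 0].
Expanding [3, 1] ⊗ [1, 1] ⊗ [-3, 2, 0] reproduces all 12 entries of T, so T = [3, 1] ⊗ [1, 1] ⊗ [-3, 2, 0] and rank(T) ≤ 1.
Equivalently every frontal slice T[:,:,k] is c[k] times the rank-1 matrix [3, 1] ⊗ [1, 1]. So T has rank 1 (it is nonzero).

Yes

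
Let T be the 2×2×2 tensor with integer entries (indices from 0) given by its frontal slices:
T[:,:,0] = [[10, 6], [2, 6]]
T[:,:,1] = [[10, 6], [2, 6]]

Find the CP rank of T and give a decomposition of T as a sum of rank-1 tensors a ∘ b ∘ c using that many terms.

rank(T) = 2

Lower bound: the mode-1 unfolding of T (rows indexed by i, columns by (j,k) = (0,0), (0,1), (1,0), (1,1)) is [[10, 10, 6, 6], [2, 2, 6, 6]].
There the 2×2 minor on rows i ∈ {0, 1}, columns (j,k) ∈ {(0,0), (1,0)} is det [[10, 6], [2, 6]] = 48 ≠ 0, so this unfolding has rank ≥ 2; CP rank is at least every unfolding rank, so rank(T) ≥ 2. (This is only a lower bound: in general the CP rank may exceed every unfolding rank, so we still need to exhibit 2 rank-1 terms summing to T.)
Upper bound — finding two terms. Every mode-3 slice of T is a multiple of one matrix: T[:,:,k] = c[k]·M with c = [1, 1] and M = [[10, 6], [2, 6]] (rows indexed by i, columns by j). So it suffices to write M as a sum of two rank-1 matrices.
Splitting M by its rows (i = 0, 1), M = [1, 0][10, 6]ᵀ + [0, 1][2, 6]ᵀ.
Hence T = [1, 0] ∘ [10, 6] ∘ [1, 1] + [0, 1] ∘ [2, 6] ∘ [1, 1], so rank(T) ≤ 2.
These bounds meet, so rank(T) = 2.
Check entry T[1,1,1] = 6: (0)·(6)·(1) + (1)·(6)·(1) = 6.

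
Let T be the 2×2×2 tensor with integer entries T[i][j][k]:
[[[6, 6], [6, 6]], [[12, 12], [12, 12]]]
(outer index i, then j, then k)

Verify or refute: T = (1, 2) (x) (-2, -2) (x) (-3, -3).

Reconstruct entrywise from the claimed factors. For example, T[1,0,1] = 12 and Σₗ aₗ[1]bₗ[0]cₗ[1] = (2)·(-2)·(-3) = 12; checking all 8 entries, every one matches. The claim holds.

Yes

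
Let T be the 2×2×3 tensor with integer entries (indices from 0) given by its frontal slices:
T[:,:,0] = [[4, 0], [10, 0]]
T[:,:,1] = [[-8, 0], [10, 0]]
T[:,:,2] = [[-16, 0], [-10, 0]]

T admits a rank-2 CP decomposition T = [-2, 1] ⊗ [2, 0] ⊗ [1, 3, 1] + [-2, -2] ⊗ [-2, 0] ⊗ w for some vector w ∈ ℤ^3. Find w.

Subtract the known terms from T to get the rank-1 residual R = [-2, -2] ⊗ [-2, 0] ⊗ w, so R[i,j,k] = a[i]·b[j]·w[k]. Pick indices with nonzero a[0]·b[0] = (-2)·(-2) = 4. Only the fibre through (0,0,·) is needed: R[0,0,:] = T[0,0,:] − Σₗ aₗ[0]bₗ[0]cₗ = [4, -8, -16] − (-2)·(2)·[1, 3, 1] = [8, 4, -12]. Then w[k] = R[0,0,k] / 4 for each k, giving w = [8, 4, -12] / 4 = [2, 1, -3].

w = [2, 1, -3]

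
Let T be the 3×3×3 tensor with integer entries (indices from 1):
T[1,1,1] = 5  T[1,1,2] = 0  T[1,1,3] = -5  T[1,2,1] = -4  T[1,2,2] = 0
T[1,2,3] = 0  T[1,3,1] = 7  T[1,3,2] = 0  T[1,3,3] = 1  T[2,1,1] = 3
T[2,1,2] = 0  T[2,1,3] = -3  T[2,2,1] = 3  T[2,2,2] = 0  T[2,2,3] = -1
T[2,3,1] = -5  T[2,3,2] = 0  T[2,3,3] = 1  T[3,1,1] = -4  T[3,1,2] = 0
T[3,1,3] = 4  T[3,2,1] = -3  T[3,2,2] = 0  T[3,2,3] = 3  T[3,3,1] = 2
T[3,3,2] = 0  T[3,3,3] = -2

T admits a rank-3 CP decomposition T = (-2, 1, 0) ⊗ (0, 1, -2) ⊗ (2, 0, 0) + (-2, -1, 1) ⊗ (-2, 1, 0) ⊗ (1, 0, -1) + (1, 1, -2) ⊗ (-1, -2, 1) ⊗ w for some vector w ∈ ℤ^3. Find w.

Subtract the known terms from T to get the rank-1 residual R = (1, 1, -2) ⊗ (-1, -2, 1) ⊗ w, so R[i,j,k] = a[i]·b[j]·w[k]. Pick indices with nonzero a[1]·b[1] = (1)·(-1) = -1. Only the fibre through (1,1,·) is needed: R[1,1,:] = T[1,1,:] − Σₗ aₗ[1]bₗ[1]cₗ = [5, 0, -5] − (-2)·(0)·(2, 0, 0) − (-2)·(-2)·(1, 0, -1) = [1, 0, -1]. Then w[k] = R[1,1,k] / -1 for each k, giving w = [1, 0, -1] / -1 = (-1, 0, 1).

w = (-1, 0, 1)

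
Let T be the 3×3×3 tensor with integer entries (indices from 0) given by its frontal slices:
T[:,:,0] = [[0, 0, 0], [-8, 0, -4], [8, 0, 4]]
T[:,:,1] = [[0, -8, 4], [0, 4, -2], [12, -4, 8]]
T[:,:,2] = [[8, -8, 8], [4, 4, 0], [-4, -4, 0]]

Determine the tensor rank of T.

Lower bound: the mode-3 unfolding of T (rows indexed by k, columns by (i,j) = (0,0), (0,1), (0,2), (1,0), (1,1), (1,2), (2,0), (2,1), (2,2)) is [[0, 0, 0, -8, 0, -4, 8, 0, 4], [0, -8, 4, 0, 4, -2, 12, -4, 8], [8, -8, 8, 4, 4, 0, -4, -4, 0]].
There the 3×3 minor on rows k ∈ {0, 1, 2}, columns (i,j) ∈ {(0,0), (0,1), (1,0)} is det [[0, 0, -8], [0, -8, 0], [8, -8, 4]] = -512 ≠ 0, so this unfolding has rank ≥ 3; CP rank is at least every unfolding rank, so rank(T) ≥ 3. (Unfolding ranks only ever bound the CP rank from below — rank(T) can be strictly larger than all of them — so the matching upper bound has to come from an explicit 3-term decomposition.)
Upper bound: T is a sum of 3 rank-1 terms, T = [0, 1, -1] (x) [2, 0, 1] (x) [-4, -2, 4] + [2, -2, -1] (x) [2, 0, 1] (x) [0, -2, 0] + [2, -1, 1] (x) [1, -1, 1] (x) [0, 4, 4] (one valid choice — decompositions are not unique — normalised so each a, b is primitive with positive first nonzero entry; check it by expanding all entries), so rank(T) ≤ 3.
These bounds meet, so rank(T) = 3.
Check entry T[2,1,2] = -4: (-1)·(0)·(4) + (-1)·(0)·(0) + (1)·(-1)·(4) = -4.

3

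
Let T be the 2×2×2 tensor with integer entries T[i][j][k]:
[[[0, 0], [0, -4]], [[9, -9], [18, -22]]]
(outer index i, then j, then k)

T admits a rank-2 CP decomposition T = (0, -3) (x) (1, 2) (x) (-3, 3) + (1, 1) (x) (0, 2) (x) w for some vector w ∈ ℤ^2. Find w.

Subtract the known terms from T to get the rank-1 residual R = (1, 1) (x) (0, 2) (x) w, so R[i,j,k] = a[i]·b[j]·w[k]. Pick indices with nonzero a[0]·b[1] = (1)·(2) = 2. Only the fibre through (0,1,·) is needed: R[0,1,:] = T[0,1,:] − Σₗ aₗ[0]bₗ[1]cₗ = [0, -4] − (0)·(2)·(-3, 3) = [0, -4]. Then w[k] = R[0,1,k] / 2 for each k, giving w = [0, -4] / 2 = (0, -2).

w = (0, -2)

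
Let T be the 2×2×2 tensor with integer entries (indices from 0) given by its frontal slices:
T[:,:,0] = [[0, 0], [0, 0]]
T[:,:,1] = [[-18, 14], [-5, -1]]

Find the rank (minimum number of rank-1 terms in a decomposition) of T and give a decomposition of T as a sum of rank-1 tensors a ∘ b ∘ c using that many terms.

Lower bound: in the mode-1 unfolding of T (rows indexed by i, columns by (j,k)) the 2×2 minor on rows i ∈ {0, 1}, columns (j,k) ∈ {(0,1), (1,1)} is det [[-18, 14], [-5, -1]] = 88 ≠ 0, so that unfolding has rank ≥ 2 and hence rank(T) ≥ 2 (CP rank is at least every unfolding rank, though it can be larger).
Upper bound: T[:,:,k] = c[k]·M for every slice, with c = [0, 1] and M = [[-18, 14], [-5, -1]] (rows i, columns j).
Splitting M by its rows (i = 0, 1), M = [1, 0][-18, 14]ᵀ + [0, 1][-5, -1]ᵀ.
Hence T = [1, 0] ∘ [-18, 14] ∘ [0, 1] + [0, 1] ∘ [-5, -1] ∘ [0, 1], so rank(T) ≤ 2.
These bounds meet, so rank(T) = 2.

rank(T) = 2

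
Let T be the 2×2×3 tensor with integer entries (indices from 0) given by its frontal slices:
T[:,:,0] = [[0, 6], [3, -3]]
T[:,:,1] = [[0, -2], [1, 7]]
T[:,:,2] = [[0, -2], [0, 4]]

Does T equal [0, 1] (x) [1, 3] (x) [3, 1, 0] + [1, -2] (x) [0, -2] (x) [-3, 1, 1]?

Yes

Reconstruct entrywise from the claimed factors. For example, T[0,0,0] = 0 and Σₗ aₗ[0]bₗ[0]cₗ[0] = (0)·(1)·(3) + (1)·(0)·(-3) = 0; checking all 12 entries, every one matches. The claim holds.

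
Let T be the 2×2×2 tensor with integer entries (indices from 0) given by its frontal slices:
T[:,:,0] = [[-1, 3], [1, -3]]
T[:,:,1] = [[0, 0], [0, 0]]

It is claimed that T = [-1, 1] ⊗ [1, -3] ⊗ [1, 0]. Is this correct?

Reconstruct entrywise from the claimed factors. For example, T[1,1,0] = -3 and Σₗ aₗ[1]bₗ[1]cₗ[0] = (1)·(-3)·(1) = -3; checking all 8 entries, every one matches. The claim holds.

Yes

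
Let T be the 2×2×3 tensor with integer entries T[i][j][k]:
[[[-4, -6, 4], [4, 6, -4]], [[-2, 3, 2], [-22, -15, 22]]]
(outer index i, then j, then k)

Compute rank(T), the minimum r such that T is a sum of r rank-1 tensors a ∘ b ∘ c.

2

Lower bound: the mode-1 unfolding of T (rows indexed by i, columns by (j,k) = (0,0), (0,1), (0,2), (1,0), (1,1), (1,2)) is [[-4, -6, 4, 4, 6, -4], [-2, 3, 2, -22, -15, 22]].
There the 2×2 minor on rows i ∈ {0, 1}, columns (j,k) ∈ {(0,0), (0,1)} is det [[-4, -6], [-2, 3]] = -24 ≠ 0, so this unfolding has rank ≥ 2; CP rank is at least every unfolding rank, so rank(T) ≥ 2. (Unfolding ranks only ever bound the CP rank from below — rank(T) can be strictly larger than all of them — so the matching upper bound has to come from an explicit 2-term decomposition.)
Upper bound — finding two terms. Write S_k = T[:,:,k] for the frontal slices: S₀ = [[-4, 4], [-2, -22]], S₁ = [[-6, 6], [3, -15]], S₂ = [[4, -4], [2, 22]].
If T = a₁ ∘ b₁ ∘ c₁ + a₂ ∘ b₂ ∘ c₂ then each S_k = c₁[k]·a₁b₁ᵀ + c₂[k]·a₂b₂ᵀ. S₀ and S₁ are linearly independent, so a₁b₁ᵀ and a₂b₂ᵀ must span the same plane of matrices: they are the rank-1 matrices of the form x·S₀ + y·S₁.
det(x·S₀ + y·S₁) is 96·x² + 192·xy + 72·y² = 24·(2·x + 3·y)(2·x + y), vanishing at (x:y) = (3:-2) and (1:-2).
M₁ = 3·S₀ − 2·S₁ = [[0, 0], [-12, -36]] = (-12)·[0, 1][1, 3]ᵀ and M₂ = S₀ − 2·S₁ = [[8, -8], [-8, 8]] = 8·[1, -1][1, -1]ᵀ, so take a₁ = [0, 1], b₁ = [1, 3], a₂ = [1, -1], b₂ = [1, -1].
Each slice is an integer combination of E₁ = a₁b₁ᵀ and E₂ = a₂b₂ᵀ: S₀ = −6·E₁ − 4·E₂, S₁ = −3·E₁ − 6·E₂, S₂ = 6·E₁ + 4·E₂; reading off coefficients, c₁ = [-6, -3, 6] and c₂ = [-4, -6, 4].
Hence T = [0, 1] ∘ [1, 3] ∘ [-6, -3, 6] + [1, -1] ∘ [1, -1] ∘ [-4, -6, 4], so rank(T) ≤ 2.
These bounds meet, so rank(T) = 2.
Check entry T[1,1,1] = -15: (1)·(3)·(-3) + (-1)·(-1)·(-6) = -15.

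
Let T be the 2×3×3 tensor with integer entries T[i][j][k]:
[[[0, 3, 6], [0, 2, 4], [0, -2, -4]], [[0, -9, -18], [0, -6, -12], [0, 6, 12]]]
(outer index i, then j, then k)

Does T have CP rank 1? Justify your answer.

Yes

If T = a ∘ b ∘ c then every fibre of T is a multiple of the corresponding factor, so read the factors off the fibres through the nonzero entry T[0,0,1] = 3.
The mode-1 fibre T[:,0,1] = [3, -9] gives a = (1, -3) (primitive direction); the mode-2 fibre T[0,:,1] = [3, 2, -2] gives b = (3, 2, -2); then c[k] = T[0,0,k] / (a[0]·b[0]) = [0, 3, 6] / 3 = (0, 1, 2).
Expanding (1, -3) ∘ (3, 2, -2) ∘ (0, 1, 2) reproduces all 18 entries of T, so T = (1, -3) ∘ (3, 2, -2) ∘ (0, 1, 2) and rank(T) ≤ 1.
Equivalently every frontal slice T[:,:,k] is c[k] times the rank-1 matrix (1, -3) ∘ (3, 2, -2). So T has rank 1 (it is nonzero).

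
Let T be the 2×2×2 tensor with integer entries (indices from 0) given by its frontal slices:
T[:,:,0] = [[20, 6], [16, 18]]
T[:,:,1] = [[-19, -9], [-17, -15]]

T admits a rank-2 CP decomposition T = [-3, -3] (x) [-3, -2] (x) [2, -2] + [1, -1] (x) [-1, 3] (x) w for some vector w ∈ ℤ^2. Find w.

Subtract the known terms from T to get the rank-1 residual R = [1, -1] (x) [-1, 3] (x) w, so R[i,j,k] = a[i]·b[j]·w[k]. Pick indices with nonzero a[0]·b[0] = (1)·(-1) = -1. Only the fibre through (0,0,·) is needed: R[0,0,:] = T[0,0,:] − Σₗ aₗ[0]bₗ[0]cₗ = [20, -19] − (-3)·(-3)·[2, -2] = [2, -1]. Then w[k] = R[0,0,k] / -1 for each k, giving w = [2, -1] / -1 = [-2, 1].

w = [-2, 1]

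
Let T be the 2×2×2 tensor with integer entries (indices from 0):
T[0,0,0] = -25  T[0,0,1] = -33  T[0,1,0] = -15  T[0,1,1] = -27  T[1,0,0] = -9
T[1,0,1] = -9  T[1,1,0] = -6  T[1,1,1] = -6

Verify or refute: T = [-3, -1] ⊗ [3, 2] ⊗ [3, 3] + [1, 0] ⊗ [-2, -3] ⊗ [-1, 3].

Reconstruct entrywise from the claimed factors. For example, T[1,1,1] = -6 and Σₗ aₗ[1]bₗ[1]cₗ[1] = (-1)·(2)·(3) + (0)·(-3)·(3) = -6; checking all 8 entries, every one matches. The claim holds.

Yes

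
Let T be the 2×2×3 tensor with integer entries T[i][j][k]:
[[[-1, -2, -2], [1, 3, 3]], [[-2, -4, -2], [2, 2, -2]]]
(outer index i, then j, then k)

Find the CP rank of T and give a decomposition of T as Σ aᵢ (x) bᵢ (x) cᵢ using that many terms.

Lower bound: the mode-3 unfolding of T (rows indexed by k, columns by (i,j) = (0,0), (0,1), (1,0), (1,1)) is [[-1, 1, -2, 2], [-2, 3, -4, 2], [-2, 3, -2, -2]].
There the 3×3 minor on rows k ∈ {0, 1, 2}, columns (i,j) ∈ {(0,0), (0,1), (1,0)} is det [[-1, 1, -2], [-2, 3, -4], [-2, 3, -2]] = -2 ≠ 0, so this unfolding has rank ≥ 3; CP rank is at least every unfolding rank, so rank(T) ≥ 3. (Unfolding ranks only ever bound the CP rank from below — rank(T) can be strictly larger than all of them — so the matching upper bound has to come from an explicit 3-term decomposition.)
Upper bound: T is a sum of 3 rank-1 terms, T = [0, 1] (x) [1, -2] (x) [0, 0, 2] + [1, -2] (x) [0, 1] (x) [0, 1, 1] + [1, 2] (x) [1, -1] (x) [-1, -2, -2] (one valid choice — decompositions are not unique — normalised so each a, b is primitive with positive first nonzero entry; check it by expanding all entries), so rank(T) ≤ 3.
These bounds meet, so rank(T) = 3.
Check entry T[1,0,0] = -2: (1)·(1)·(0) + (-2)·(0)·(0) + (2)·(1)·(-1) = -2.

rank(T) = 3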